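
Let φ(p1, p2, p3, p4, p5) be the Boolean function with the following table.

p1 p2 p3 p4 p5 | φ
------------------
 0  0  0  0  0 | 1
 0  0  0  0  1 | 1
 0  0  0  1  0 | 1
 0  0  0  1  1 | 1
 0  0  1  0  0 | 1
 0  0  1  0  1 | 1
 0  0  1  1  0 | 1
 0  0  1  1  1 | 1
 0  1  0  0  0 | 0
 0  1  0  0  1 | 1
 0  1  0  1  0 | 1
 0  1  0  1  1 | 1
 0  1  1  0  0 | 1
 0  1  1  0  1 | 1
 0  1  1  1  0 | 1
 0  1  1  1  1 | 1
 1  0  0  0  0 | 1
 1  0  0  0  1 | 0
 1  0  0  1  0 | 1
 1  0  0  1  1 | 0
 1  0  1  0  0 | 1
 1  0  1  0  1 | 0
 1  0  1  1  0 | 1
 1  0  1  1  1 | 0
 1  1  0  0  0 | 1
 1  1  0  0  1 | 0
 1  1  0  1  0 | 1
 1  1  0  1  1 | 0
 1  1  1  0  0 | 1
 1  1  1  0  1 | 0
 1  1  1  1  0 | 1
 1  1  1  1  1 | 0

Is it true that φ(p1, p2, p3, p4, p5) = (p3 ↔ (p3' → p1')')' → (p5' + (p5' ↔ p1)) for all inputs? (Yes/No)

No

Evaluate (p3 ↔ (p3' → p1')')' → (p5' + (p5' ↔ p1)) on each row and compare to φ:
  p1=0, p2=0, p3=0, p4=0, p5=0: formula gives 1, φ = 1 ✓
  p1=0, p2=0, p3=0, p4=0, p5=1: formula gives 1, φ = 1 ✓
  p1=0, p2=0, p3=0, p4=1, p5=0: formula gives 1, φ = 1 ✓
  p1=0, p2=0, p3=0, p4=1, p5=1: formula gives 1, φ = 1 ✓
  …
  p1=0, p2=1, p3=0, p4=0, p5=0: formula gives 1, but φ = 0 ✗
A single disagreement suffices: at (0,1,0,0,0) they differ, so the formula does not compute φ.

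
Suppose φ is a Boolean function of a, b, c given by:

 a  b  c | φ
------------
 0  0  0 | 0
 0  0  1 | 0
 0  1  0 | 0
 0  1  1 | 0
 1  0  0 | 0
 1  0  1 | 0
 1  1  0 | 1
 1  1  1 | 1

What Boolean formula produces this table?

φ(a, b, c) = ((a and b) and not c) or ((a and b) and c)

Collect the rows where φ=1 — (1,1,0), (1,1,1) — and write one minterm per row: a·b·¬c, a·b·c. Their union (logical OR) reproduces the table exactly.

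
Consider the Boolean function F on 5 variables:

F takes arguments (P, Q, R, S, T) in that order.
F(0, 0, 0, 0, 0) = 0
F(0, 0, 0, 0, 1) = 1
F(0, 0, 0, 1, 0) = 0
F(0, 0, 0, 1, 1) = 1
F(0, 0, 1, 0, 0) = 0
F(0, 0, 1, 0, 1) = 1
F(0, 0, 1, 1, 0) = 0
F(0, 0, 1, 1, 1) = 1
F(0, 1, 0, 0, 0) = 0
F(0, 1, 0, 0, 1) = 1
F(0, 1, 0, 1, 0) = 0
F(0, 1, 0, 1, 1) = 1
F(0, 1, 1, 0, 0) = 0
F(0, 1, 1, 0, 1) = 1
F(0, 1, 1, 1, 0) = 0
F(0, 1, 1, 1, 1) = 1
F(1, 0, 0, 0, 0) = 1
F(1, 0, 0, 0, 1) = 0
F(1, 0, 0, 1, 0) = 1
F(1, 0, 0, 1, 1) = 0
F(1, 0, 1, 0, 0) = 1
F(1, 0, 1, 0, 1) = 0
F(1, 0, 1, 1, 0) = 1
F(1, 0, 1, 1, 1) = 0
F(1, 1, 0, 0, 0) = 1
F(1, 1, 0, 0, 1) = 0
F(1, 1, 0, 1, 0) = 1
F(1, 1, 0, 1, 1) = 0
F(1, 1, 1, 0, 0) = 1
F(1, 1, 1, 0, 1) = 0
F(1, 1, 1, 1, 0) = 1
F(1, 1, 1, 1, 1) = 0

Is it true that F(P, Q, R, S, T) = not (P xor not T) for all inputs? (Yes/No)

Test each input against both F and the formula:
  P=0, Q=0, R=0, S=0, T=0: formula gives 0, F = 0 ✓
  P=0, Q=0, R=0, S=0, T=1: formula gives 1, F = 1 ✓
  P=0, Q=0, R=0, S=1, T=0: formula gives 0, F = 0 ✓
  P=0, Q=0, R=0, S=1, T=1: formula gives 1, F = 1 ✓
  …and likewise for the remaining 28 rows.
No disagreement on any input; they are logically equivalent.

Yes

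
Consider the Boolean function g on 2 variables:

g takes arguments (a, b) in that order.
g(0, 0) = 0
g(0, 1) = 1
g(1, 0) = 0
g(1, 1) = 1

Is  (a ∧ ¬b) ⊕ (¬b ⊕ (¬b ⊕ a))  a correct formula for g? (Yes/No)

No

Test each input against both g and the formula:
  a=0, b=0: formula gives 0, g = 0 ✓
  a=0, b=1: formula gives 0, but g = 1 ✗
Row (0,1) is a counterexample, so the formula is not equivalent to g.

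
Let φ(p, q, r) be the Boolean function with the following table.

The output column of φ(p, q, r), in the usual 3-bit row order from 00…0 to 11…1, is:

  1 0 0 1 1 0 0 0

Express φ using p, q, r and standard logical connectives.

Collect the rows where φ=1 — (0,0,0), (0,1,1), (1,0,0) — and write one minterm per row: ¬p·¬q·¬r, ¬p·q·r, p·¬q·¬r. Their union (logical OR) reproduces the table exactly.

φ(p, q, r) = (((¬p ∧ ¬q) ∧ ¬r) ∨ ((¬p ∧ q) ∧ r)) ∨ ((p ∧ ¬q) ∧ ¬r)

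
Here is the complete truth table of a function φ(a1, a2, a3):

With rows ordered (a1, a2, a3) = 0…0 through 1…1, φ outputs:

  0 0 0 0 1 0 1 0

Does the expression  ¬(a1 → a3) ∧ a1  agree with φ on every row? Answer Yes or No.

Evaluate ¬(a1 → a3) ∧ a1 on each row and compare to φ:
  a1=0, a2=0, a3=0: formula gives 0, φ = 0 ✓
  a1=0, a2=0, a3=1: formula gives 0, φ = 0 ✓
  a1=0, a2=1, a3=0: formula gives 0, φ = 0 ✓
  a1=0, a2=1, a3=1: formula gives 0, φ = 0 ✓
  a1=1, a2=0, a3=0: formula gives 1, φ = 1 ✓
  … (the remaining 3 rows also agree.)
Every row agrees, so the formula is equivalent.

Yes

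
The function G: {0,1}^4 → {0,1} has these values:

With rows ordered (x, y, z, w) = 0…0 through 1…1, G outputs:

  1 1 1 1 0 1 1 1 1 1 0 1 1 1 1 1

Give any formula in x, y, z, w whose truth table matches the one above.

G(x, y, z, w) = NOT ((((NOT x AND y) AND NOT z) AND NOT w) OR (((x AND NOT y) AND z) AND NOT w))

There are just 2 zero rows: (0,1,0,0), (1,0,1,0). Their minterms are ¬x·y·¬z·¬w, x·¬y·z·¬w; the OR of those covers precisely the 0-outputs, and negating it yields G.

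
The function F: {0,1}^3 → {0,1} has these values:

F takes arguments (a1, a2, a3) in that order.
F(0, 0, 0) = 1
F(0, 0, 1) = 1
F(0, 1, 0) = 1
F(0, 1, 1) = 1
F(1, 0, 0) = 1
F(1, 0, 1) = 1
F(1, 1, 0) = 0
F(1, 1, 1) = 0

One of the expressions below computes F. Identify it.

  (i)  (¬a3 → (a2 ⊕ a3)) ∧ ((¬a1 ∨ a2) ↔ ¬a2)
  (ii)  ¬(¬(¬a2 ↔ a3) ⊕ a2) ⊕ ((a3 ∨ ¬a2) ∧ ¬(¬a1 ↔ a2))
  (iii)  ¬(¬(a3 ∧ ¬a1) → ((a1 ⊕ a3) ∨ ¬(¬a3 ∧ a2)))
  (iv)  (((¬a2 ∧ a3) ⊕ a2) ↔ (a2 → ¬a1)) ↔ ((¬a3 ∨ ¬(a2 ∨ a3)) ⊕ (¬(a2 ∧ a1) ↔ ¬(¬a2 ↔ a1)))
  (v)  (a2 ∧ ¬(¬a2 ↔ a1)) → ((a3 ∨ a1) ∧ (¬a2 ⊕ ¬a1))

(i) disagrees with F on (0,0,0) (formula → 0, table → 1); rule it out.
(ii) disagrees with F on (0,0,1) (formula → 0, table → 1); rule it out.
(iii) disagrees with F on (0,0,0) (formula → 0, table → 1); rule it out.
(iv) disagrees with F on (0,1,1) (formula → 0, table → 1); rule it out.
That leaves (v). Evaluating it on every row reproduces the table of F exactly.

v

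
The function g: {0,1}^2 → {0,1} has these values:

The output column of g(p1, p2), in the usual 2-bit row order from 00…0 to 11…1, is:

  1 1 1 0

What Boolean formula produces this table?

The output is 0 only when every input is 1 — NAND of all inputs.

g(p1, p2) = not (p1 and p2)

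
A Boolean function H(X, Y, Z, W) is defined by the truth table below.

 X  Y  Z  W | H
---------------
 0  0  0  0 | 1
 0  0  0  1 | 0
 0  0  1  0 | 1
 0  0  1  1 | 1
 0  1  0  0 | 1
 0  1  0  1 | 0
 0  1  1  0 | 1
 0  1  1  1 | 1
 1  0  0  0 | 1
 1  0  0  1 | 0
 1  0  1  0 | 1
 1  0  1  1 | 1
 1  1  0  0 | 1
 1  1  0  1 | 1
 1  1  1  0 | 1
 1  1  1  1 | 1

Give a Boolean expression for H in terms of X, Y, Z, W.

There are just 3 zero rows: (0,0,0,1), (0,1,0,1), (1,0,0,1). Their minterms are ¬X·¬Y·¬Z·W, ¬X·Y·¬Z·W, X·¬Y·¬Z·W; the OR of those covers precisely the 0-outputs, and negating it yields H.

H(X, Y, Z, W) = ~(((((~X & ~Y) & ~Z) & W) | (((~X & Y) & ~Z) & W)) | (((X & ~Y) & ~Z) & W))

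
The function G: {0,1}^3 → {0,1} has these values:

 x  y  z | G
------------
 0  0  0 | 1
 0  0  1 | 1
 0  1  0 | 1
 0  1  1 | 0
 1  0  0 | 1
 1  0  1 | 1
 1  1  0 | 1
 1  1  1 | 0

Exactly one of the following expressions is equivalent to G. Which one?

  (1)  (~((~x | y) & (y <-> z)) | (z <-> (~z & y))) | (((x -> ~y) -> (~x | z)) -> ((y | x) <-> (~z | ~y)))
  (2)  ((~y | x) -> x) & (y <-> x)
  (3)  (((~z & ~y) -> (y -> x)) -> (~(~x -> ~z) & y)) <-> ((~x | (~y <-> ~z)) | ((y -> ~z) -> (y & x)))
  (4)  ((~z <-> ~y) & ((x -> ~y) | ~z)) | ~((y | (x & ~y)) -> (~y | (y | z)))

1

(2) disagrees with G on (0,0,0) (formula → 0, table → 1); rule it out.
(3) disagrees with G on (0,0,0) (formula → 0, table → 1); rule it out.
(4) disagrees with G on (0,0,1) (formula → 0, table → 1); rule it out.
(1) is the remaining candidate, and it agrees with G on all 8 inputs.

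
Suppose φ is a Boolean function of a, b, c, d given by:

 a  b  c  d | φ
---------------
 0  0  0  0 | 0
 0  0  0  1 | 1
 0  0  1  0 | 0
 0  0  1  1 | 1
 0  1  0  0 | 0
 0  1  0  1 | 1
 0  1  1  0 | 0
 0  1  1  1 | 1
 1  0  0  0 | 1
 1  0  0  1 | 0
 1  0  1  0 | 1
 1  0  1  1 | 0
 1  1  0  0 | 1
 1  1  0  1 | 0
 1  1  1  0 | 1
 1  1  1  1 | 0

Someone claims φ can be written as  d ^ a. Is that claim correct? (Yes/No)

Yes

Evaluate d ^ a on each row and compare to φ:
  a=0, b=0, c=0, d=0: formula gives 0, φ = 0 ✓
  a=0, b=0, c=0, d=1: formula gives 1, φ = 1 ✓
  a=0, b=0, c=1, d=0: formula gives 0, φ = 0 ✓
  a=0, b=0, c=1, d=1: formula gives 1, φ = 1 ✓
  …and likewise for the remaining 12 rows.
All 16 rows match — the expression computes φ exactly.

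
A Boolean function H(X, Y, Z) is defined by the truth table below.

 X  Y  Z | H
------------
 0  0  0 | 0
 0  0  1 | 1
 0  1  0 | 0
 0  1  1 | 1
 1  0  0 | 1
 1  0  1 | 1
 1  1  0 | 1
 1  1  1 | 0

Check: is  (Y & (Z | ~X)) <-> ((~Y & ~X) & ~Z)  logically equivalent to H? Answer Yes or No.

Test each input against both H and the formula:
  X=0, Y=0, Z=0: formula gives 0, H = 0 ✓
  X=0, Y=0, Z=1: formula gives 1, H = 1 ✓
  X=0, Y=1, Z=0: formula gives 0, H = 0 ✓
  X=0, Y=1, Z=1: formula gives 0, but H = 1 ✗
Since they disagree at (0,1,1), the expression is not a correct formula for H.

No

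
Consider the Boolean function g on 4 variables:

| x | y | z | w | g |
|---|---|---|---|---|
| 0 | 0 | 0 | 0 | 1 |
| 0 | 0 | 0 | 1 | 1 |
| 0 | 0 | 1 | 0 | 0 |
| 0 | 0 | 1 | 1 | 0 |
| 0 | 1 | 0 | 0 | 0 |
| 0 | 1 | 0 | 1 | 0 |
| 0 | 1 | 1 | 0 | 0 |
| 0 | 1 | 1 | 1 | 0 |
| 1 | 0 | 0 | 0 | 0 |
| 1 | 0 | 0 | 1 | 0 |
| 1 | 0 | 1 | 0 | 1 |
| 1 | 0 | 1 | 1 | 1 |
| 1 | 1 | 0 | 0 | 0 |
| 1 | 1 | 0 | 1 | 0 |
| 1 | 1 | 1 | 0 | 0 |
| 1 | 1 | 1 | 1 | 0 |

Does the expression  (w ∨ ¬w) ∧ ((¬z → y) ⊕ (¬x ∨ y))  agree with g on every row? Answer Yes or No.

Check the formula against g row by row:
  x=0, y=0, z=0, w=0: formula gives 1, g = 1 ✓
  x=0, y=0, z=0, w=1: formula gives 1, g = 1 ✓
  x=0, y=0, z=1, w=0: formula gives 0, g = 0 ✓
  x=0, y=0, z=1, w=1: formula gives 0, g = 0 ✓
  … (the remaining 12 rows also agree.)
All 16 rows match — the expression computes g exactly.

Yes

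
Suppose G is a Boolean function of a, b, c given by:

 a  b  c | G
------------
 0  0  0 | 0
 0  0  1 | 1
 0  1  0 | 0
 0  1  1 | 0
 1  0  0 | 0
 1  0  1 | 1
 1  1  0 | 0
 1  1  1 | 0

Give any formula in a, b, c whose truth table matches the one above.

G=1 on 2 inputs: (0,0,1), (1,0,1). Reading each as a conjunction of literals (¬a·¬b·c, a·¬b·c) and taking the OR gives the canonical DNF.

G(a, b, c) = ((NOT a AND NOT b) AND c) OR ((a AND NOT b) AND c)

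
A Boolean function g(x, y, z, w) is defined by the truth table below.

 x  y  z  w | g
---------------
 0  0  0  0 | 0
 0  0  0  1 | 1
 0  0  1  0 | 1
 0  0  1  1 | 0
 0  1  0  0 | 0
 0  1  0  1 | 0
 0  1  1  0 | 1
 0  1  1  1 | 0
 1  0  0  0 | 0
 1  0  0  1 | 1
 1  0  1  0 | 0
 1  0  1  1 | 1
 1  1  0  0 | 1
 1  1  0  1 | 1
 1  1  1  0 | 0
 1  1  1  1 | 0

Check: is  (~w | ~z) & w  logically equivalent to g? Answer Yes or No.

No

Test each input against both g and the formula:
  x=0, y=0, z=0, w=0: formula gives 0, g = 0 ✓
  x=0, y=0, z=0, w=1: formula gives 1, g = 1 ✓
  x=0, y=0, z=1, w=0: formula gives 0, but g = 1 ✗
Since they disagree at (0,0,1,0), the expression is not a correct formula for g.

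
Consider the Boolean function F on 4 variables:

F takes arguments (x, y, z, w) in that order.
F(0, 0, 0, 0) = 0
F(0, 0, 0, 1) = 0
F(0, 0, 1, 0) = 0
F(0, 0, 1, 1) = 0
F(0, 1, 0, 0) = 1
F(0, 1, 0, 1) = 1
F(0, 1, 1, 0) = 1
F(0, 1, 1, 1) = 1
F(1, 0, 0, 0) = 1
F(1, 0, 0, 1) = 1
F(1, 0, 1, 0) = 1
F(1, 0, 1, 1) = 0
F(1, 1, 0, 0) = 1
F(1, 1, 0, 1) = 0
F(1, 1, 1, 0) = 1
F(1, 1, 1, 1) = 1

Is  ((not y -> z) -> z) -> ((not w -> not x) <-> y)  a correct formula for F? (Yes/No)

No

Test each input against both F and the formula:
  x=0, y=0, z=0, w=0: formula gives 0, F = 0 ✓
  x=0, y=0, z=0, w=1: formula gives 0, F = 0 ✓
  x=0, y=0, z=1, w=0: formula gives 0, F = 0 ✓
  x=0, y=0, z=1, w=1: formula gives 0, F = 0 ✓
  …
  x=1, y=0, z=0, w=1: formula gives 0, but F = 1 ✗
Row (1,0,0,1) is a counterexample, so the formula is not equivalent to F.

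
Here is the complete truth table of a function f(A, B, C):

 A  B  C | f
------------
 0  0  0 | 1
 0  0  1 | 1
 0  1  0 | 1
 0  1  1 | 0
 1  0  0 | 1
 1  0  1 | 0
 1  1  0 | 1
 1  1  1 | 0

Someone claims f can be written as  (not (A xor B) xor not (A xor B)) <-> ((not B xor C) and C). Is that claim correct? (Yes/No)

No

Evaluate (not (A xor B) xor not (A xor B)) <-> ((not B xor C) and C) on each row and compare to f:
  A=0, B=0, C=0: formula gives 1, f = 1 ✓
  A=0, B=0, C=1: formula gives 1, f = 1 ✓
  A=0, B=1, C=0: formula gives 1, f = 1 ✓
  A=0, B=1, C=1: formula gives 0, f = 0 ✓
  A=1, B=0, C=0: formula gives 1, f = 1 ✓
  A=1, B=0, C=1: formula gives 1, but f = 0 ✗
A single disagreement suffices: at (1,0,1) they differ, so the formula does not compute f.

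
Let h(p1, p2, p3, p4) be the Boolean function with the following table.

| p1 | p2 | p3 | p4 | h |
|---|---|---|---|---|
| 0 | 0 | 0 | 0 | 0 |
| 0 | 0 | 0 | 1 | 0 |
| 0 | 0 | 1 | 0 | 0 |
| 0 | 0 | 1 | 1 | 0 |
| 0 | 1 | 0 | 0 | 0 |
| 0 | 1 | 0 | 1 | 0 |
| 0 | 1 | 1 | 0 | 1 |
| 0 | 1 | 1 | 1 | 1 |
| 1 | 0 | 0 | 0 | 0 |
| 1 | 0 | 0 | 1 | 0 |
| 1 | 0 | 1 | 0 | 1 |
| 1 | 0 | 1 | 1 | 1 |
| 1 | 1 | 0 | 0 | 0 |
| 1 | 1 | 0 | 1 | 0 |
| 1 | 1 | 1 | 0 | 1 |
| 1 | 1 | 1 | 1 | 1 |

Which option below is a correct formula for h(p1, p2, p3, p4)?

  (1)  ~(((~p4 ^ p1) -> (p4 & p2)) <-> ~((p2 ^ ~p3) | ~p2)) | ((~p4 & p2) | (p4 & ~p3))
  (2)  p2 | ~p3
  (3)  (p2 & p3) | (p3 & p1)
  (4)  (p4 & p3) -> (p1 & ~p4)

(1) fails at (0,0,0,1): the formula yields 1, h is 0.
(2) fails at (0,0,0,0): the formula yields 1, h is 0.
(4) fails at (0,0,0,0): the formula yields 1, h is 0.
(3) is the remaining candidate, and it agrees with h on all 16 inputs.

3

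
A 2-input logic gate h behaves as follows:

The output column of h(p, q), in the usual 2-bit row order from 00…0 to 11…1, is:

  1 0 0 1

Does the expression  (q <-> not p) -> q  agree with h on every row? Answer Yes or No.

No

Test each input against both h and the formula:
  p=0, q=0: formula gives 1, h = 1 ✓
  p=0, q=1: formula gives 1, but h = 0 ✗
A single disagreement suffices: at (0,1) they differ, so the formula does not compute h.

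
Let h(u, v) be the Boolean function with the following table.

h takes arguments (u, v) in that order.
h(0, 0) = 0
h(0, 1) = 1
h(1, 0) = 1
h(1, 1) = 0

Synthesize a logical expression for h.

h(u, v) = u ⊕ v

The output is 1 exactly when an odd number of inputs are 1 — the 2-way XOR (parity).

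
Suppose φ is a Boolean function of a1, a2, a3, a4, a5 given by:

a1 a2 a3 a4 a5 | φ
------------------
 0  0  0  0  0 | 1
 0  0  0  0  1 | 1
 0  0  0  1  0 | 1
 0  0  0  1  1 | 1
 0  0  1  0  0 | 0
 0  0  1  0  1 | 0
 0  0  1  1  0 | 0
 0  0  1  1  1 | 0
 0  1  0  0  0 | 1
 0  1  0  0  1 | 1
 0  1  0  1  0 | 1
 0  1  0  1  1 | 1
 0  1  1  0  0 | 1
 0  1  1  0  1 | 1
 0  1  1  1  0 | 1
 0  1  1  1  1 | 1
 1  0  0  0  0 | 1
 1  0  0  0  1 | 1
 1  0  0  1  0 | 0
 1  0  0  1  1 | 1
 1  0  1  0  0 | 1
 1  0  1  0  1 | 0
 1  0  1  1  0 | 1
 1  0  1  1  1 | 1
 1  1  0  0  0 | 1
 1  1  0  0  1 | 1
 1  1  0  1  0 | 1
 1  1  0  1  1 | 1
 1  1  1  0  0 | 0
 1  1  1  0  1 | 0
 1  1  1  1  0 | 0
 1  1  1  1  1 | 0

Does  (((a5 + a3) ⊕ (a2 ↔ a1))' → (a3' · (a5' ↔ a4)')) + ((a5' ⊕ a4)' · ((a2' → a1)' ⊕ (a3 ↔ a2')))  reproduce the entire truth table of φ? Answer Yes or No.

Test each input against both φ and the formula:
  a1=0, a2=0, a3=0, a4=0, a5=0: formula gives 1, φ = 1 ✓
  a1=0, a2=0, a3=0, a4=0, a5=1: formula gives 1, φ = 1 ✓
  a1=0, a2=0, a3=0, a4=1, a5=0: formula gives 1, φ = 1 ✓
  a1=0, a2=0, a3=0, a4=1, a5=1: formula gives 1, φ = 1 ✓
  …
  a1=1, a2=0, a3=1, a4=0, a5=1: formula gives 1, but φ = 0 ✗
Row (1,0,1,0,1) is a counterexample, so the formula is not equivalent to φ.

No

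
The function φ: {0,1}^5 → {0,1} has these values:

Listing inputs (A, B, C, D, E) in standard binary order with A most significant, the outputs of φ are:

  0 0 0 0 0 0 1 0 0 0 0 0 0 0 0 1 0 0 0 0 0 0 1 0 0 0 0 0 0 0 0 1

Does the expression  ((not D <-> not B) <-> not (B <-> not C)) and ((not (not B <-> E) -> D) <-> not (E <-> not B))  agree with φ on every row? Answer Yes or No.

Yes

Test each input against both φ and the formula:
  A=0, B=0, C=0, D=0, E=0: formula gives 0, φ = 0 ✓
  A=0, B=0, C=0, D=0, E=1: formula gives 0, φ = 0 ✓
  A=0, B=0, C=0, D=1, E=0: formula gives 0, φ = 0 ✓
  A=0, B=0, C=0, D=1, E=1: formula gives 0, φ = 0 ✓
  … (the remaining 28 rows also agree.)
Every row agrees, so the formula is equivalent.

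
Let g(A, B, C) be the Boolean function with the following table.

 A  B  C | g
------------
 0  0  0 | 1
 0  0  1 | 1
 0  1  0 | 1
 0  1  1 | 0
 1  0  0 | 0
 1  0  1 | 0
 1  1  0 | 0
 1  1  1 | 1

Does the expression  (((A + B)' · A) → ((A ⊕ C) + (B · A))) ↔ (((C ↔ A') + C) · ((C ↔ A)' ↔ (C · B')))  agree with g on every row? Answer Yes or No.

No

Test each input against both g and the formula:
  A=0, B=0, C=0: formula gives 0, but g = 1 ✗
Since they disagree at (0,0,0), the expression is not a correct formula for g.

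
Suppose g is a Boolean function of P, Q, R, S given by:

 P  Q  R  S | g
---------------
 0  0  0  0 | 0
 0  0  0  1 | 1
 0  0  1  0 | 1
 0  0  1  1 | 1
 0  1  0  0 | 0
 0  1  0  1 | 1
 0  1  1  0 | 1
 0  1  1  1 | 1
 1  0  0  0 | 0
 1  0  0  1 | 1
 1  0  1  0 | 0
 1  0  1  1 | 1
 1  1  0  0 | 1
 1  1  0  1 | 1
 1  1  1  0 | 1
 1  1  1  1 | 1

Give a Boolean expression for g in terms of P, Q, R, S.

g(P, Q, R, S) = NOT ((((((NOT P AND NOT Q) AND NOT R) AND NOT S) OR (((NOT P AND Q) AND NOT R) AND NOT S)) OR (((P AND NOT Q) AND NOT R) AND NOT S)) OR (((P AND NOT Q) AND R) AND NOT S))

The 0-rows are (0,0,0,0), (0,1,0,0), (1,0,0,0), (1,0,1,0). Take each as a conjunction (¬P·¬Q·¬R·¬S, ¬P·Q·¬R·¬S, P·¬Q·¬R·¬S, P·¬Q·R·¬S), form their disjunction, and complement — that gives a formula that is 1 everywhere g is.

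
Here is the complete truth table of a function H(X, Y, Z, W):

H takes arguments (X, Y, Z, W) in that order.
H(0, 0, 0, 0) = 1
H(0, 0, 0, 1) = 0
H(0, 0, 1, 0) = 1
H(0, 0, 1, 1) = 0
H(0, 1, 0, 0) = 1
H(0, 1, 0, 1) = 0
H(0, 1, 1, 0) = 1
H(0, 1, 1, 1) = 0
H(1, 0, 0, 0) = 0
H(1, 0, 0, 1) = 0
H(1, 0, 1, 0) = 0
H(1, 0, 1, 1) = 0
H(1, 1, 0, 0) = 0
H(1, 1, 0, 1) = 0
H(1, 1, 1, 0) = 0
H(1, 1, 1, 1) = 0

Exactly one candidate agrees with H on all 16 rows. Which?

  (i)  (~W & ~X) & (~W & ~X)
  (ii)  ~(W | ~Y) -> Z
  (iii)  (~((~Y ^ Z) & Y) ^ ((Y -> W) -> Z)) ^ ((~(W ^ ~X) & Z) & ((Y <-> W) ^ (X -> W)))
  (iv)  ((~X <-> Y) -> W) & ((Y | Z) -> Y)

(ii) disagrees with H on (0,0,0,1) (formula → 1, table → 0); rule it out.
(iii) disagrees with H on (0,0,0,1) (formula → 1, table → 0); rule it out.
(iv) disagrees with H on (0,0,0,1) (formula → 1, table → 0); rule it out.
(i) is the remaining candidate, and it agrees with H on all 16 inputs.

i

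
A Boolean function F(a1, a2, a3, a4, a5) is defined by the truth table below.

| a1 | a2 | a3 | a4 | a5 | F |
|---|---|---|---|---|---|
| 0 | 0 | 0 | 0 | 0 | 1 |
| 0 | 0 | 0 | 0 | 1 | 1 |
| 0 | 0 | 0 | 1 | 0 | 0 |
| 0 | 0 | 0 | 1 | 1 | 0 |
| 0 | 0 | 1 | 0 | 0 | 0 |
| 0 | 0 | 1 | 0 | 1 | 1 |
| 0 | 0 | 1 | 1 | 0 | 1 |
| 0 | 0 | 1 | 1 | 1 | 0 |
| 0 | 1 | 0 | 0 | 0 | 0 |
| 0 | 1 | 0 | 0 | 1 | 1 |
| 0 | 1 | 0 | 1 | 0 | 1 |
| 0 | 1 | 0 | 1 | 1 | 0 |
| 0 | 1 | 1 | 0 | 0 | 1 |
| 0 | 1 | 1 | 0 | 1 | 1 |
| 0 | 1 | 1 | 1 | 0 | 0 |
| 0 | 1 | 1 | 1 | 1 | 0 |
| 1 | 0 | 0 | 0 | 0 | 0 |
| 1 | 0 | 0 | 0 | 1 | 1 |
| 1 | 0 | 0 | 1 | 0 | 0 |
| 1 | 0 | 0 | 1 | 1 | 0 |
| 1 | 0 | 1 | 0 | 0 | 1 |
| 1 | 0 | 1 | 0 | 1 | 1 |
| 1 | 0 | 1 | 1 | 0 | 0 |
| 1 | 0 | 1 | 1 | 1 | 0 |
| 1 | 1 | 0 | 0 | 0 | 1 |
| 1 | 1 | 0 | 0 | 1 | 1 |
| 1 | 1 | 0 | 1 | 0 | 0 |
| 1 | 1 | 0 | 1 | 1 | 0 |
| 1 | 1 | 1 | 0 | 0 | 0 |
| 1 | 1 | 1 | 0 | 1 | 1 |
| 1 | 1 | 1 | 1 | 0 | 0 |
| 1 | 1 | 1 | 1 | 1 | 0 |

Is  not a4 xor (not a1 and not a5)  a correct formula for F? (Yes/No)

Test each input against both F and the formula:
  a1=0, a2=0, a3=0, a4=0, a5=0: formula gives 0, but F = 1 ✗
A single disagreement suffices: at (0,0,0,0,0) they differ, so the formula does not compute F.

No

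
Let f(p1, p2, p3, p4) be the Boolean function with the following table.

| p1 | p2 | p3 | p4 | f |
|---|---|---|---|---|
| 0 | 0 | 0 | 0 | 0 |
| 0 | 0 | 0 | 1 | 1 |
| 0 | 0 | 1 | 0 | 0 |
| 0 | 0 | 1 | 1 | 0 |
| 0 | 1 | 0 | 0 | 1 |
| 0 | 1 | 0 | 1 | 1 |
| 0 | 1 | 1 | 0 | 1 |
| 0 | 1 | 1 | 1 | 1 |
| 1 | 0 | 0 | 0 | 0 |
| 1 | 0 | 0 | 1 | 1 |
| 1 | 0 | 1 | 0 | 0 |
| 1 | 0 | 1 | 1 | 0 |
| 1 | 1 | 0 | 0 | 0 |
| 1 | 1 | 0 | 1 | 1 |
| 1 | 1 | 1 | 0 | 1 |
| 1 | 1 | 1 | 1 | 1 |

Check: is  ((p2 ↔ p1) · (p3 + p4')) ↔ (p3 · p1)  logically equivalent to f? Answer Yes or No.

No

Check the formula against f row by row:
  p1=0, p2=0, p3=0, p4=0: formula gives 0, f = 0 ✓
  p1=0, p2=0, p3=0, p4=1: formula gives 1, f = 1 ✓
  p1=0, p2=0, p3=1, p4=0: formula gives 0, f = 0 ✓
  p1=0, p2=0, p3=1, p4=1: formula gives 0, f = 0 ✓
  …
  p1=1, p2=0, p3=0, p4=0: formula gives 1, but f = 0 ✗
A single disagreement suffices: at (1,0,0,0) they differ, so the formula does not compute f.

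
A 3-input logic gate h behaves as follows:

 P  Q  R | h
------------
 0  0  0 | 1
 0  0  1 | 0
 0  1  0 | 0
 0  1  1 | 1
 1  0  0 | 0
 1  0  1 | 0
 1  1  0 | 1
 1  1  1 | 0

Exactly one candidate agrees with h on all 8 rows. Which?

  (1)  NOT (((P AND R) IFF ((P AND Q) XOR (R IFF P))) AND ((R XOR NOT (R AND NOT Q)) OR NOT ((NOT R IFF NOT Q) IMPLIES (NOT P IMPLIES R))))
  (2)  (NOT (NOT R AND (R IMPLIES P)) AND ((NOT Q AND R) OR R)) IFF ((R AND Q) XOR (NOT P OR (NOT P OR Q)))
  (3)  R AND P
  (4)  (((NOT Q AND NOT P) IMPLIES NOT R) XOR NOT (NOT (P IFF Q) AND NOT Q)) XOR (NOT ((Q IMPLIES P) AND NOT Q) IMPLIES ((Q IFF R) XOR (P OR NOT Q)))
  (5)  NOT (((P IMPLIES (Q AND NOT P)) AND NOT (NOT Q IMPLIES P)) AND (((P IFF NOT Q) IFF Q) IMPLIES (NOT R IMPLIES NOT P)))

4

(1) disagrees with h on (0,1,0) (formula → 1, table → 0); rule it out.
(2) disagrees with h on (0,0,0) (formula → 0, table → 1); rule it out.
(3) disagrees with h on (0,0,0) (formula → 0, table → 1); rule it out.
(5) disagrees with h on (0,0,0) (formula → 0, table → 1); rule it out.
That leaves (4). Evaluating it on every row reproduces the table of h exactly.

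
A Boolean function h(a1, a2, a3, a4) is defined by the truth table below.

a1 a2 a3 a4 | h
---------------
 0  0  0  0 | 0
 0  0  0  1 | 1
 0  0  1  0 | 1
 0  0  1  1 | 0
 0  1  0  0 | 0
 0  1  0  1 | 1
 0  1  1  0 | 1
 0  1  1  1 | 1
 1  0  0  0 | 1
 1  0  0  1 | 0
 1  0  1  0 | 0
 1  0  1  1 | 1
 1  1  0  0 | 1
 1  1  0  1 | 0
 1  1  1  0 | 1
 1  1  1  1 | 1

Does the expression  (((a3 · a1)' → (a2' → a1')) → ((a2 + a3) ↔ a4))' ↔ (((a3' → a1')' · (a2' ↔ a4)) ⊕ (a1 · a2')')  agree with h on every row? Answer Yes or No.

Test each input against both h and the formula:
  a1=0, a2=0, a3=0, a4=0: formula gives 0, h = 0 ✓
  a1=0, a2=0, a3=0, a4=1: formula gives 1, h = 1 ✓
  a1=0, a2=0, a3=1, a4=0: formula gives 1, h = 1 ✓
  a1=0, a2=0, a3=1, a4=1: formula gives 0, h = 0 ✓
  a1=0, a2=1, a3=0, a4=0: formula gives 1, but h = 0 ✗
Since they disagree at (0,1,0,0), the expression is not a correct formula for h.

No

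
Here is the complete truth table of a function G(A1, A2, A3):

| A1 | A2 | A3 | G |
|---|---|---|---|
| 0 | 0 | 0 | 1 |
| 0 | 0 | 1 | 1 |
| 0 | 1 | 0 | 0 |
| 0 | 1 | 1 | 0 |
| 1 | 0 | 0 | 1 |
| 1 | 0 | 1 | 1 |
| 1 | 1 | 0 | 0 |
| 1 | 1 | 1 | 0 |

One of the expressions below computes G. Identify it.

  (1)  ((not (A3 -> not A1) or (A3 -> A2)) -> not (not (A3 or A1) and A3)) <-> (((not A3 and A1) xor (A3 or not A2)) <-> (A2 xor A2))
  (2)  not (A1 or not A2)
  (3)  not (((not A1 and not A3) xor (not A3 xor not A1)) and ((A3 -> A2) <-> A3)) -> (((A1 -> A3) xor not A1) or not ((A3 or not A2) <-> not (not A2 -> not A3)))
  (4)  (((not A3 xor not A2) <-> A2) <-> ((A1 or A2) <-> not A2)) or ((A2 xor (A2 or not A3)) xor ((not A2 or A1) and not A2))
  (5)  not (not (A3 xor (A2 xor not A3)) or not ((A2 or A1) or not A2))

5

(1) fails at (0,0,0): the formula yields 0, G is 1.
(2) fails at (0,0,0): the formula yields 0, G is 1.
(3) fails at (0,0,1): the formula yields 0, G is 1.
(4) fails at (0,0,0): the formula yields 0, G is 1.
(5) is the remaining candidate, and it agrees with G on all 8 inputs.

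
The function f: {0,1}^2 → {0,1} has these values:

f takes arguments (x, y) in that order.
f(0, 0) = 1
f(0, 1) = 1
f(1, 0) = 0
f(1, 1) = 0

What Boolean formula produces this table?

The output is the negation of x.

f(x, y) = ~x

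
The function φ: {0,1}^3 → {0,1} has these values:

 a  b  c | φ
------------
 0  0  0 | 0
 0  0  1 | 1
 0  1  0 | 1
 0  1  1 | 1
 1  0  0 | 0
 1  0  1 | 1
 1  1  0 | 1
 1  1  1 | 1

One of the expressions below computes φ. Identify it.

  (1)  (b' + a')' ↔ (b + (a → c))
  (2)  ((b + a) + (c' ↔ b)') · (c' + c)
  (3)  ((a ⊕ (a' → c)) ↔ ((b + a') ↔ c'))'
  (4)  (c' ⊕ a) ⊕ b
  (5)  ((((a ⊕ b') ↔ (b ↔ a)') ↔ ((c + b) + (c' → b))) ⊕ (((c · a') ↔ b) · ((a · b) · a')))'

(1) fails at (0,0,1): the formula yields 0, φ is 1.
(2) fails at (0,0,0): the formula yields 1, φ is 0.
(3) fails at (0,0,0): the formula yields 1, φ is 0.
(4) fails at (0,0,0): the formula yields 1, φ is 0.
Only (5) survives; checking it on all 8 rows confirms it matches φ.

5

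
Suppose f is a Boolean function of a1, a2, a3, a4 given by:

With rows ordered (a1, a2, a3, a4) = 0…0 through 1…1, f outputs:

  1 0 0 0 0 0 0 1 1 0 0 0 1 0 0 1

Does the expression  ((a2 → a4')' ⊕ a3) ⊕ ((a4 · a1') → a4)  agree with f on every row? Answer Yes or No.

Test each input against both f and the formula:
  a1=0, a2=0, a3=0, a4=0: formula gives 1, f = 1 ✓
  a1=0, a2=0, a3=0, a4=1: formula gives 1, but f = 0 ✗
Row (0,0,0,1) is a counterexample, so the formula is not equivalent to f.

No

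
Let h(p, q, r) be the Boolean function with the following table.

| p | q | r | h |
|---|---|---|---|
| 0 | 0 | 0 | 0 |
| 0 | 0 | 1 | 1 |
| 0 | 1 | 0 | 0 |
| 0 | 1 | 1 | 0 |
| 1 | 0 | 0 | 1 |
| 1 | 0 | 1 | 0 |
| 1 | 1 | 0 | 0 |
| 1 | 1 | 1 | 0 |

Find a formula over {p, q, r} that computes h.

h=1 on 2 inputs: (0,0,1), (1,0,0). Reading each as a conjunction of literals (¬p·¬q·r, p·¬q·¬r) and taking the OR gives the canonical DNF.

h(p, q, r) = ((p' · q') · r) + ((p · q') · r')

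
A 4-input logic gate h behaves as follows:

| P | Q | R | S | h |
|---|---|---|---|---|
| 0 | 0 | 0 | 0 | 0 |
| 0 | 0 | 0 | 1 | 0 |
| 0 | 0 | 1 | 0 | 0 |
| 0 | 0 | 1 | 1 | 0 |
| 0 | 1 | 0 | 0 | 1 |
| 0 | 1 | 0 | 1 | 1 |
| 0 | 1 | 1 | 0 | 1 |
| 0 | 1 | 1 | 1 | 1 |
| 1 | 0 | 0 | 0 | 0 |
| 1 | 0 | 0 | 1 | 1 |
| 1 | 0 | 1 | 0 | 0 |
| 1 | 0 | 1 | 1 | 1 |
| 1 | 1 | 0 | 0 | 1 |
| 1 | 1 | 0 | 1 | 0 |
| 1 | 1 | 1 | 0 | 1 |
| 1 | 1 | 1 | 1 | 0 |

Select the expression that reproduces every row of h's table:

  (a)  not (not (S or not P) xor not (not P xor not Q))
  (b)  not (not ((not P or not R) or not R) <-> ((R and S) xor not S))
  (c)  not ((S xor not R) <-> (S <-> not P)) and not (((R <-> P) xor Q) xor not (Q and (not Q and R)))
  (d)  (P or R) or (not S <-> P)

a

(b) disagrees with h on (0,0,0,0) (formula → 1, table → 0); rule it out.
(c) disagrees with h on (0,0,0,0) (formula → 1, table → 0); rule it out.
(d) disagrees with h on (0,0,0,1) (formula → 1, table → 0); rule it out.
That leaves (a). Evaluating it on every row reproduces the table of h exactly.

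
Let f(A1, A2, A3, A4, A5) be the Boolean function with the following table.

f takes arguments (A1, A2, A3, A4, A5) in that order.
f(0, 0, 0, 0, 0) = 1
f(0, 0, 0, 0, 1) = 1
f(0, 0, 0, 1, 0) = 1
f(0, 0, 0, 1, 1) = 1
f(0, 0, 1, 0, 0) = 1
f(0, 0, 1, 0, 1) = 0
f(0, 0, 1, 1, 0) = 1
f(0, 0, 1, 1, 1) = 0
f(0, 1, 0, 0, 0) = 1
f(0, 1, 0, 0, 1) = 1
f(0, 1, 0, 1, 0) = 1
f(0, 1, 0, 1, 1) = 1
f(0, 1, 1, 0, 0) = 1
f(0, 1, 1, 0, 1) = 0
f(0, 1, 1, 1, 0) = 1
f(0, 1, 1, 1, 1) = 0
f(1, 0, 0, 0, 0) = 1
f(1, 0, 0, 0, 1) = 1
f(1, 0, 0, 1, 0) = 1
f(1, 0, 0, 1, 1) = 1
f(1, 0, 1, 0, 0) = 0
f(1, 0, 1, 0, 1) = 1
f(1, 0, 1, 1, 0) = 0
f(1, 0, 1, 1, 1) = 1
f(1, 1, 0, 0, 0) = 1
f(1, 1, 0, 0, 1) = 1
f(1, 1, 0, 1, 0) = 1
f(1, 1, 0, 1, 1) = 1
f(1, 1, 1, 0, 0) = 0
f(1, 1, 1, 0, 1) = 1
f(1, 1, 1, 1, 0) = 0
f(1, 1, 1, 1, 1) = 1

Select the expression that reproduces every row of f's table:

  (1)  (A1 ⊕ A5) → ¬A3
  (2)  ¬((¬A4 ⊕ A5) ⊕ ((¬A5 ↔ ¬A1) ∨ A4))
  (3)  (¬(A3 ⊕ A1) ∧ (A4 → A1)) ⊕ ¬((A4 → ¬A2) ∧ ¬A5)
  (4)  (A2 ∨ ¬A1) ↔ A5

(2) fails at (0,0,0,1,0): the formula yields 0, f is 1.
(3) fails at (0,0,0,0,1): the formula yields 0, f is 1.
(4) fails at (0,0,0,0,0): the formula yields 0, f is 1.
Only (1) survives; checking it on all 32 rows confirms it matches f.

1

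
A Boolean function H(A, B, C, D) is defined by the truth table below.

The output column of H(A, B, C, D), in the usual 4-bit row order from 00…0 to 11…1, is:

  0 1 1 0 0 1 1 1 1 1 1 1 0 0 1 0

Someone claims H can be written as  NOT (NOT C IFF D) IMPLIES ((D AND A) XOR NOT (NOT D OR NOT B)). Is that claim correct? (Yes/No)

No

Evaluate NOT (NOT C IFF D) IMPLIES ((D AND A) XOR NOT (NOT D OR NOT B)) on each row and compare to H:
  A=0, B=0, C=0, D=0: formula gives 0, H = 0 ✓
  A=0, B=0, C=0, D=1: formula gives 1, H = 1 ✓
  A=0, B=0, C=1, D=0: formula gives 1, H = 1 ✓
  A=0, B=0, C=1, D=1: formula gives 0, H = 0 ✓
  …
  A=1, B=0, C=0, D=0: formula gives 0, but H = 1 ✗
Row (1,0,0,0) is a counterexample, so the formula is not equivalent to H.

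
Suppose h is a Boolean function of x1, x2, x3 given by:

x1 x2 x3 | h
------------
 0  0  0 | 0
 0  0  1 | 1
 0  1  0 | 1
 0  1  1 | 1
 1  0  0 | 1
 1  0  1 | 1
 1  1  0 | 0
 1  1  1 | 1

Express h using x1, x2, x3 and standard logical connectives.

h(x1, x2, x3) = ~(((~x1 & ~x2) & ~x3) | ((x1 & x2) & ~x3))

There are just 2 zero rows: (0,0,0), (1,1,0). Their minterms are ¬x1·¬x2·¬x3, x1·x2·¬x3; the OR of those covers precisely the 0-outputs, and negating it yields h.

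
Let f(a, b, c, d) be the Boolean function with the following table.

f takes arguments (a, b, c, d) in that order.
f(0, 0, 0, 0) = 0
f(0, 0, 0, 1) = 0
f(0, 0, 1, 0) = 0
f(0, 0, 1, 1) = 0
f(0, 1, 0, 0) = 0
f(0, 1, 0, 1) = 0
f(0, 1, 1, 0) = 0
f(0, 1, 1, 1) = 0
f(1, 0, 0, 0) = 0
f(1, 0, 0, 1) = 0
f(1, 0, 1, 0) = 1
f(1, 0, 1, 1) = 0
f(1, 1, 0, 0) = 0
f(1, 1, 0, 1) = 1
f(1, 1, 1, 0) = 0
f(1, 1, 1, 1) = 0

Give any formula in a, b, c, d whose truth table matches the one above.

f=1 on 2 inputs: (1,0,1,0), (1,1,0,1). Reading each as a conjunction of literals (a·¬b·c·¬d, a·b·¬c·d) and taking the OR gives the canonical DNF.

f(a, b, c, d) = (((a and not b) and c) and not d) or (((a and b) and not c) and d)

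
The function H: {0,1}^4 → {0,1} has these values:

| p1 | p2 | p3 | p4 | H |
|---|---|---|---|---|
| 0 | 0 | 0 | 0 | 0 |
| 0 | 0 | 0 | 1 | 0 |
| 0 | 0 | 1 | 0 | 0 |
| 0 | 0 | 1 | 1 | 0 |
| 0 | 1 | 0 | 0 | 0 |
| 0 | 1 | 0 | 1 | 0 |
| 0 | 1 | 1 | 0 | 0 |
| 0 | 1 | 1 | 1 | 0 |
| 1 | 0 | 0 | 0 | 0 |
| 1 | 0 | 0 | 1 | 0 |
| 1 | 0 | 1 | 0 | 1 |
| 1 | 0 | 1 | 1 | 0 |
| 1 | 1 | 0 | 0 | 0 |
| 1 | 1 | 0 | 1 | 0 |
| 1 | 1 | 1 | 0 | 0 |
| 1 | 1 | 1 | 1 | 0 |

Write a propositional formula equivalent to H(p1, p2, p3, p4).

H is 1 on exactly one input, (1,0,1,0), whose minterm is p1·¬p2·p3·¬p4. So H is just that conjunction.

H(p1, p2, p3, p4) = ((p1 AND NOT p2) AND p3) AND NOT p4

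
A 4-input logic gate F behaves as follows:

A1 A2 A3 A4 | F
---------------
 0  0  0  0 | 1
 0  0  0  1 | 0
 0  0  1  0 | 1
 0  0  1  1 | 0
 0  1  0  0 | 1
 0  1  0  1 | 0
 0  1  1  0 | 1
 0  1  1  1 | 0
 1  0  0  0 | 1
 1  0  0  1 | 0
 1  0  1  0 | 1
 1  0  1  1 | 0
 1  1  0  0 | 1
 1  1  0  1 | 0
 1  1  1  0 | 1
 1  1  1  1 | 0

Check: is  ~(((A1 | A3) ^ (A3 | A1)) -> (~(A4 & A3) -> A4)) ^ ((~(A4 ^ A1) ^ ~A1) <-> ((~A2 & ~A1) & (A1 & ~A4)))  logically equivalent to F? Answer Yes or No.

Yes

Check the formula against F row by row:
  A1=0, A2=0, A3=0, A4=0: formula gives 1, F = 1 ✓
  A1=0, A2=0, A3=0, A4=1: formula gives 0, F = 0 ✓
  A1=0, A2=0, A3=1, A4=0: formula gives 1, F = 1 ✓
  A1=0, A2=0, A3=1, A4=1: formula gives 0, F = 0 ✓
  …and likewise for the remaining 12 rows.
No disagreement on any input; they are logically equivalent.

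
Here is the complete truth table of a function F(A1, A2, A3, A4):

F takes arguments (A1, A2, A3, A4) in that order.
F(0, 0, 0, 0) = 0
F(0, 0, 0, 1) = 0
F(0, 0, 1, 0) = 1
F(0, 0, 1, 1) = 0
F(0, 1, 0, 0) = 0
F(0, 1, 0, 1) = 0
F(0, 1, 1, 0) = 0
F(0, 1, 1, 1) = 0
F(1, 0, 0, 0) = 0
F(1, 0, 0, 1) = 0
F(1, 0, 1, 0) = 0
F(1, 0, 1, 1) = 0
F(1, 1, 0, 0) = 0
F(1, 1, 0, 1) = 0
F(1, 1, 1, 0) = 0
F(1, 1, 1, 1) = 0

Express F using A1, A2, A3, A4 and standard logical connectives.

F(A1, A2, A3, A4) = ((A1' · A2') · A3) · A4'

F is 1 on exactly one input, (0,0,1,0), whose minterm is ¬A1·¬A2·A3·¬A4. So F is just that conjunction.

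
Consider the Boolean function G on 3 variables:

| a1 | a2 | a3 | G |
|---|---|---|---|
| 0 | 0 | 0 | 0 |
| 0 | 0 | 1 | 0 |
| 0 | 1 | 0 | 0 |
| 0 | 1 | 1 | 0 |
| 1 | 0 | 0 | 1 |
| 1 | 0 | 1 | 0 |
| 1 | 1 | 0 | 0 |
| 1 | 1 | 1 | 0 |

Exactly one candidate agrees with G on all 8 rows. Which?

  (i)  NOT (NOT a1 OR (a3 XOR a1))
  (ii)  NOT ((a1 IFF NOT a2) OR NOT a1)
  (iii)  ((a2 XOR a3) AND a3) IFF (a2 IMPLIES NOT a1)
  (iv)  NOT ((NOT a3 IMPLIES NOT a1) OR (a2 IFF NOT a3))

(i): at (1,0,0) it gives 0, but G = 1 — eliminated.
(ii): at (1,0,0) it gives 0, but G = 1 — eliminated.
(iii): at (0,0,1) it gives 1, but G = 0 — eliminated.
(iv) is the remaining candidate, and it agrees with G on all 8 inputs.

iv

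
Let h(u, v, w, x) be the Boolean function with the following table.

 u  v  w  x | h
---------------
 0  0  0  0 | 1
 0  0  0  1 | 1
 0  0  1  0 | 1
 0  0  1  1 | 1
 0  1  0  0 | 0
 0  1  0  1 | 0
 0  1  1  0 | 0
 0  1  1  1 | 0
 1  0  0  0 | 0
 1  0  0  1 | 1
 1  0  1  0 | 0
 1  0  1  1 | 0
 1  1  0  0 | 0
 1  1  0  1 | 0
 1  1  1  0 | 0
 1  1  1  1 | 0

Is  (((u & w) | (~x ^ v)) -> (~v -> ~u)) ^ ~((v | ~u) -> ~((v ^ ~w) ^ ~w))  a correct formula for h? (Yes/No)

Check the formula against h row by row:
  u=0, v=0, w=0, x=0: formula gives 1, h = 1 ✓
  u=0, v=0, w=0, x=1: formula gives 1, h = 1 ✓
  u=0, v=0, w=1, x=0: formula gives 1, h = 1 ✓
  u=0, v=0, w=1, x=1: formula gives 1, h = 1 ✓
  …and likewise for the remaining 12 rows.
No disagreement on any input; they are logically equivalent.

Yes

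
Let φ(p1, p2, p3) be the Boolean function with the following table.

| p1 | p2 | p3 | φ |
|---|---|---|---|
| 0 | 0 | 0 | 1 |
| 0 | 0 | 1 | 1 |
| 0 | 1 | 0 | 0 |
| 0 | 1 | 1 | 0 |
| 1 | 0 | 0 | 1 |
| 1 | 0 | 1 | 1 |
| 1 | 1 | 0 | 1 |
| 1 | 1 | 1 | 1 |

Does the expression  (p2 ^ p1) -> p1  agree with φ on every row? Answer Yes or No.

Yes

Test each input against both φ and the formula:
  p1=0, p2=0, p3=0: formula gives 1, φ = 1 ✓
  p1=0, p2=0, p3=1: formula gives 1, φ = 1 ✓
  p1=0, p2=1, p3=0: formula gives 0, φ = 0 ✓
  p1=0, p2=1, p3=1: formula gives 0, φ = 0 ✓
  p1=1, p2=0, p3=0: formula gives 1, φ = 1 ✓
  …and likewise for the remaining 3 rows.
Every row agrees, so the formula is equivalent.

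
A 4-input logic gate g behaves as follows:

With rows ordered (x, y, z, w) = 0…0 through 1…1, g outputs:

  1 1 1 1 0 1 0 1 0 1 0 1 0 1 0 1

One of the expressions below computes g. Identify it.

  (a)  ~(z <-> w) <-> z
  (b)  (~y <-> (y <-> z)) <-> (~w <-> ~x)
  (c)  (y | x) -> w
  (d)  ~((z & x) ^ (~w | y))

(a) fails at (0,0,0,1): the formula yields 0, g is 1.
(b) fails at (0,0,0,1): the formula yields 0, g is 1.
(d) fails at (0,0,0,0): the formula yields 0, g is 1.
Only (c) survives; checking it on all 16 rows confirms it matches g.

c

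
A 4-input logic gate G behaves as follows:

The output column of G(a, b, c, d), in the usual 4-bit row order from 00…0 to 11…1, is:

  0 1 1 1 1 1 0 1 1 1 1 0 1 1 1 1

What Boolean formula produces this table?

G is 0 on only 3 rows — (0,0,0,0), (0,1,1,0), (1,0,1,1). Writing each as a minterm (¬a·¬b·¬c·¬d, ¬a·b·c·¬d, a·¬b·c·d) and OR-ing them characterizes exactly where G=0, so G is the negation of that disjunction.

G(a, b, c, d) = not (((((not a and not b) and not c) and not d) or (((not a and b) and c) and not d)) or (((a and not b) and c) and d))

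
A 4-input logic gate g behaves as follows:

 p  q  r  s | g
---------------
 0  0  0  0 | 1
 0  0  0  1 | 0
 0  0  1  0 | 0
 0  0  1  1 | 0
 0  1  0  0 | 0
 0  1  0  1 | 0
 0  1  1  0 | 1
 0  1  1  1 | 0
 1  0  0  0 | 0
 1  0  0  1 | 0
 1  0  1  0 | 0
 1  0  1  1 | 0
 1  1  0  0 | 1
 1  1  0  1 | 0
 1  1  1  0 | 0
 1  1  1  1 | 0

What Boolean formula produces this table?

g=1 on 3 inputs: (0,0,0,0), (0,1,1,0), (1,1,0,0). Reading each as a conjunction of literals (¬p·¬q·¬r·¬s, ¬p·q·r·¬s, p·q·¬r·¬s) and taking the OR gives the canonical DNF.

g(p, q, r, s) = ((((not p and not q) and not r) and not s) or (((not p and q) and r) and not s)) or (((p and q) and not r) and not s)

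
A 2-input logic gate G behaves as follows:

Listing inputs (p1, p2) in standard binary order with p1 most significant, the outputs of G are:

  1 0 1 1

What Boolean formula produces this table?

This is p2 → p1 (false only at 0,1).

G(p1, p2) = p2 -> p1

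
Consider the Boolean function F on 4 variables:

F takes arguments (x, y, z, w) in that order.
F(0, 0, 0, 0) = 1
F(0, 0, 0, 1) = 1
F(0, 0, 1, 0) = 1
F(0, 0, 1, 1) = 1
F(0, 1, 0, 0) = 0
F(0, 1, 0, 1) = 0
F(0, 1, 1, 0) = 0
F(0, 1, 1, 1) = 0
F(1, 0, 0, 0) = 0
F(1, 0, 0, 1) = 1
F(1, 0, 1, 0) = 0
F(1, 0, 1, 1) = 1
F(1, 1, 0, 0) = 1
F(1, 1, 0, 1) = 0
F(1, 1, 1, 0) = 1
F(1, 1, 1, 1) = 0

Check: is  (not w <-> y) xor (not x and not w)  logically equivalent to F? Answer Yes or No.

Yes

Check the formula against F row by row:
  x=0, y=0, z=0, w=0: formula gives 1, F = 1 ✓
  x=0, y=0, z=0, w=1: formula gives 1, F = 1 ✓
  x=0, y=0, z=1, w=0: formula gives 1, F = 1 ✓
  x=0, y=0, z=1, w=1: formula gives 1, F = 1 ✓
  …and likewise for the remaining 12 rows.
Every row agrees, so the formula is equivalent.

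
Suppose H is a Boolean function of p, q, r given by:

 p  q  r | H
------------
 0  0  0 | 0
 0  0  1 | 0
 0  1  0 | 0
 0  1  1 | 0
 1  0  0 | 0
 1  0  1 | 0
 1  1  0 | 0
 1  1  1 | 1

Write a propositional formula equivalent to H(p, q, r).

The output is 1 only when every input is 1 — the AND of all inputs.

H(p, q, r) = (p AND q) AND r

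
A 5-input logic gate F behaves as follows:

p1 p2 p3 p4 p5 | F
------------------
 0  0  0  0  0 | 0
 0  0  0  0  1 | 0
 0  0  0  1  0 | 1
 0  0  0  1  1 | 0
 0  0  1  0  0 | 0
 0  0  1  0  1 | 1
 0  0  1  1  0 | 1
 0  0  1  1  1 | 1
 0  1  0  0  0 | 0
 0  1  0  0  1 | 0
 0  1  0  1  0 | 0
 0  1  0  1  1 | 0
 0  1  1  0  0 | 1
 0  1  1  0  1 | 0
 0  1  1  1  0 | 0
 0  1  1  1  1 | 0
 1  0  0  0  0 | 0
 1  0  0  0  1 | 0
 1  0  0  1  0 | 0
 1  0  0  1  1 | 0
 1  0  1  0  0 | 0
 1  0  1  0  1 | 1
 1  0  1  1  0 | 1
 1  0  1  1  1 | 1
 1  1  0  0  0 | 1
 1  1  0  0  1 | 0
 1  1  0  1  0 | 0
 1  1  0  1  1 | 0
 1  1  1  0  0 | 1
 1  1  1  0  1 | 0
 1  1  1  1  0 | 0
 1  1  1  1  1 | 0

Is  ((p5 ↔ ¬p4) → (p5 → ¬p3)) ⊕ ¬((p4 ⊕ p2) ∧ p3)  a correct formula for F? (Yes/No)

Check the formula against F row by row:
  p1=0, p2=0, p3=0, p4=0, p5=0: formula gives 0, F = 0 ✓
  p1=0, p2=0, p3=0, p4=0, p5=1: formula gives 0, F = 0 ✓
  p1=0, p2=0, p3=0, p4=1, p5=0: formula gives 0, but F = 1 ✗
Row (0,0,0,1,0) is a counterexample, so the formula is not equivalent to F.

No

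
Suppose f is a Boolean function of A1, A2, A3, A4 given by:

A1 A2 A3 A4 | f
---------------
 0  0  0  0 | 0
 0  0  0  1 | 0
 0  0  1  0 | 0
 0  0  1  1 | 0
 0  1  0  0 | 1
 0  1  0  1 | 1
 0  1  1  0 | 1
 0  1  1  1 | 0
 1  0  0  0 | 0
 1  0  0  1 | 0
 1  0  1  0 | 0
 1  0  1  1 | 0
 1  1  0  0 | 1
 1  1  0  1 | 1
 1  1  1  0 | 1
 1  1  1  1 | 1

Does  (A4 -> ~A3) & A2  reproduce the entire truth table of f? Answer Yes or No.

No

Evaluate (A4 -> ~A3) & A2 on each row and compare to f:
  A1=0, A2=0, A3=0, A4=0: formula gives 0, f = 0 ✓
  A1=0, A2=0, A3=0, A4=1: formula gives 0, f = 0 ✓
  A1=0, A2=0, A3=1, A4=0: formula gives 0, f = 0 ✓
  A1=0, A2=0, A3=1, A4=1: formula gives 0, f = 0 ✓
  …
  A1=1, A2=1, A3=1, A4=1: formula gives 0, but f = 1 ✗
A single disagreement suffices: at (1,1,1,1) they differ, so the formula does not compute f.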